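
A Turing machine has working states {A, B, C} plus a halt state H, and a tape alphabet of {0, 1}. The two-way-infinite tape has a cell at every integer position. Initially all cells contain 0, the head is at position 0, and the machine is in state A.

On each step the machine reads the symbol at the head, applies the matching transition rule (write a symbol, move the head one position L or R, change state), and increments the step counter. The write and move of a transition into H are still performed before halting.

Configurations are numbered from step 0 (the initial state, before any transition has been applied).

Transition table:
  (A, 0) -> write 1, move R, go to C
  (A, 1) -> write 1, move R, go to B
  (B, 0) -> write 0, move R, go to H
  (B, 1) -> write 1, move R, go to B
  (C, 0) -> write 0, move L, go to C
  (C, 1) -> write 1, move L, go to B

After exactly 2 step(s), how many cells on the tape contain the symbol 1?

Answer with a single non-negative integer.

Step 1: in state A at pos 0, read 0 -> (A,0)->write 1,move R,goto C. Now: state=C, head=1, tape[-1..2]=0100 (head:   ^)
Step 2: in state C at pos 1, read 0 -> (C,0)->write 0,move L,goto C. Now: state=C, head=0, tape[-1..2]=0100 (head:  ^)
Cells containing 1 after step 2: {0} -> 1 cell(s)

Answer: 1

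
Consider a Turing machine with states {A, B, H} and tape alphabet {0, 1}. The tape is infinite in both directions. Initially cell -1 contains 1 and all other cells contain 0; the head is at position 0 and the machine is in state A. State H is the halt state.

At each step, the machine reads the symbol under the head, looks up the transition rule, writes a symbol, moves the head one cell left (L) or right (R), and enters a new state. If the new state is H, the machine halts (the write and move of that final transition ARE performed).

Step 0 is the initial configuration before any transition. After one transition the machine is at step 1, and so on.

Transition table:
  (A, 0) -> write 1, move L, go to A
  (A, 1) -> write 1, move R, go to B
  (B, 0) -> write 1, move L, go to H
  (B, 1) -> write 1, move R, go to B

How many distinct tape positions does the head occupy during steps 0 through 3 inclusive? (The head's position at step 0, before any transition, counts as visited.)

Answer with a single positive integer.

Step 1: in state A at pos 0, read 0 -> (A,0)->write 1,move L,goto A. Now: state=A, head=-1, tape[-2..1]=0110 (head:  ^)
Step 2: in state A at pos -1, read 1 -> (A,1)->write 1,move R,goto B. Now: state=B, head=0, tape[-2..1]=0110 (head:   ^)
Step 3: in state B at pos 0, read 1 -> (B,1)->write 1,move R,goto B. Now: state=B, head=1, tape[-2..2]=01100 (head:    ^)
Head positions at steps 0..3: starting at 0, distinct positions visited = {-1, 0, 1} -> 3 position(s)

Answer: 3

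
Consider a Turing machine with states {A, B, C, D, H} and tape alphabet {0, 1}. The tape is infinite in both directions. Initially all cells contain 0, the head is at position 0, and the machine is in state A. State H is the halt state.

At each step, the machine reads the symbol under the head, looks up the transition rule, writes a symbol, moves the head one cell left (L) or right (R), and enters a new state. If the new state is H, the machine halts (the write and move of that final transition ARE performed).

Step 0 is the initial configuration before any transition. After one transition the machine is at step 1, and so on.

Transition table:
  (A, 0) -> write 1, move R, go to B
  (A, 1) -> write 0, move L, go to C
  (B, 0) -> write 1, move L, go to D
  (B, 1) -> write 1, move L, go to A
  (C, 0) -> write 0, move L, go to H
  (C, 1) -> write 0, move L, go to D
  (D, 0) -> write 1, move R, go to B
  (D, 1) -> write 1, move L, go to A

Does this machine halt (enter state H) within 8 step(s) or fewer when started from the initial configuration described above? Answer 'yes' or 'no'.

Step 1: in state A at pos 0, read 0 -> (A,0)->write 1,move R,goto B. Now: state=B, head=1, tape[-1..2]=0100 (head:   ^)
Step 2: in state B at pos 1, read 0 -> (B,0)->write 1,move L,goto D. Now: state=D, head=0, tape[-1..2]=0110 (head:  ^)
Step 3: in state D at pos 0, read 1 -> (D,1)->write 1,move L,goto A. Now: state=A, head=-1, tape[-2..2]=00110 (head:  ^)
Step 4: in state A at pos -1, read 0 -> (A,0)->write 1,move R,goto B. Now: state=B, head=0, tape[-2..2]=01110 (head:   ^)
Step 5: in state B at pos 0, read 1 -> (B,1)->write 1,move L,goto A. Now: state=A, head=-1, tape[-2..2]=01110 (head:  ^)
Step 6: in state A at pos -1, read 1 -> (A,1)->write 0,move L,goto C. Now: state=C, head=-2, tape[-3..2]=000110 (head:  ^)
Step 7: in state C at pos -2, read 0 -> (C,0)->write 0,move L,goto H. Now: state=H, head=-3, tape[-4..2]=0000110 (head:  ^)
State H reached at step 7; 7 <= 8 -> yes

Answer: yes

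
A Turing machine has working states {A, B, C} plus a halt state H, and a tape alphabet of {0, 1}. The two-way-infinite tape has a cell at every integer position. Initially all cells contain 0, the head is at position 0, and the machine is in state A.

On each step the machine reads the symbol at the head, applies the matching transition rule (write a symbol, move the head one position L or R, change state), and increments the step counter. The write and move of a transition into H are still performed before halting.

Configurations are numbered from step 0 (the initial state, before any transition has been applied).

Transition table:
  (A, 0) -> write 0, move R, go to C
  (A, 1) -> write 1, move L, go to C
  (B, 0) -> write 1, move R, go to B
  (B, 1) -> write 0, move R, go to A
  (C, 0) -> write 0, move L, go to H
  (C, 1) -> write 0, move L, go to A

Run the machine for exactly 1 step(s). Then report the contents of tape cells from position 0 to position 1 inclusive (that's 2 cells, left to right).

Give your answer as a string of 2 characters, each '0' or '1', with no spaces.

Step 1: in state A at pos 0, read 0 -> (A,0)->write 0,move R,goto C. Now: state=C, head=1, tape[-1..2]=0000 (head:   ^)

Answer: 00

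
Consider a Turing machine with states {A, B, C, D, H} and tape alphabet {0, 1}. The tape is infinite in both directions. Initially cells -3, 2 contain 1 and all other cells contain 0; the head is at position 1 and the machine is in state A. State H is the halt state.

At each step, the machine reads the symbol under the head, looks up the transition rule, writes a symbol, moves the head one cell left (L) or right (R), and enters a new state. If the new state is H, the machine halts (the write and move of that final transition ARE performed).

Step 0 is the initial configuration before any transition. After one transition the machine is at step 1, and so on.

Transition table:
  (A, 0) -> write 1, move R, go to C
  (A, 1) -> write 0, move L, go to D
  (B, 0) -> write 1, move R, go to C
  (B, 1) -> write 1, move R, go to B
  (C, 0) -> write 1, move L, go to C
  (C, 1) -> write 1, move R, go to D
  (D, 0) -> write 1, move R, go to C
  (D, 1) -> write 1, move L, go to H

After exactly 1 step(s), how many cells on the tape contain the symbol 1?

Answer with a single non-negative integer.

Step 1: in state A at pos 1, read 0 -> (A,0)->write 1,move R,goto C. Now: state=C, head=2, tape[-4..3]=01000110 (head:       ^)
Cells containing 1 after step 1: {-3, 1, 2} -> 3 cell(s)

Answer: 3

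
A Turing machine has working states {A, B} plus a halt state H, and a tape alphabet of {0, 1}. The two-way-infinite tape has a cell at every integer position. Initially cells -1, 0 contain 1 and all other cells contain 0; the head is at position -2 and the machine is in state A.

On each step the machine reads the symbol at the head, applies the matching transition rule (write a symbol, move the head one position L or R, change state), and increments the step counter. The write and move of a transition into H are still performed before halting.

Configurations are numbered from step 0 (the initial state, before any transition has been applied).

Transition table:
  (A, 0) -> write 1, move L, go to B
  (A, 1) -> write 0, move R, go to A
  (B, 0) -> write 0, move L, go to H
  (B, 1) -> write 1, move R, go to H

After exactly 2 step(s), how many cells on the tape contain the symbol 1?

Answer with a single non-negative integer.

Step 1: in state A at pos -2, read 0 -> (A,0)->write 1,move L,goto B. Now: state=B, head=-3, tape[-4..1]=001110 (head:  ^)
Step 2: in state B at pos -3, read 0 -> (B,0)->write 0,move L,goto H. Now: state=H, head=-4, tape[-5..1]=0001110 (head:  ^)
Cells containing 1 after step 2: {-2, -1, 0} -> 3 cell(s)

Answer: 3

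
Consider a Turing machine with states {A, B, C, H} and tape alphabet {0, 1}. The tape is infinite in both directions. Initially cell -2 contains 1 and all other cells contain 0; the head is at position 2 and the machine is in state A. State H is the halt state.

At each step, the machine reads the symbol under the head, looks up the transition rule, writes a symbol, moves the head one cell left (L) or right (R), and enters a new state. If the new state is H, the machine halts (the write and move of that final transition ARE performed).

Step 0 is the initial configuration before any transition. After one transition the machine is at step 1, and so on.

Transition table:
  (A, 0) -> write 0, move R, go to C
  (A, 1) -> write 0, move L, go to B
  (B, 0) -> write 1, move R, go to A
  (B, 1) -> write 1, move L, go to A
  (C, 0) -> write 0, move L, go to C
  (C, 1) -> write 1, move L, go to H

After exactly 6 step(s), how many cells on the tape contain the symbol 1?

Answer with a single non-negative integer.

Step 1: in state A at pos 2, read 0 -> (A,0)->write 0,move R,goto C. Now: state=C, head=3, tape[-3..4]=01000000 (head:       ^)
Step 2: in state C at pos 3, read 0 -> (C,0)->write 0,move L,goto C. Now: state=C, head=2, tape[-3..4]=01000000 (head:      ^)
Step 3: in state C at pos 2, read 0 -> (C,0)->write 0,move L,goto C. Now: state=C, head=1, tape[-3..4]=01000000 (head:     ^)
Step 4: in state C at pos 1, read 0 -> (C,0)->write 0,move L,goto C. Now: state=C, head=0, tape[-3..4]=01000000 (head:    ^)
Step 5: in state C at pos 0, read 0 -> (C,0)->write 0,move L,goto C. Now: state=C, head=-1, tape[-3..4]=01000000 (head:   ^)
Step 6: in state C at pos -1, read 0 -> (C,0)->write 0,move L,goto C. Now: state=C, head=-2, tape[-3..4]=01000000 (head:  ^)
Cells containing 1 after step 6: {-2} -> 1 cell(s)

Answer: 1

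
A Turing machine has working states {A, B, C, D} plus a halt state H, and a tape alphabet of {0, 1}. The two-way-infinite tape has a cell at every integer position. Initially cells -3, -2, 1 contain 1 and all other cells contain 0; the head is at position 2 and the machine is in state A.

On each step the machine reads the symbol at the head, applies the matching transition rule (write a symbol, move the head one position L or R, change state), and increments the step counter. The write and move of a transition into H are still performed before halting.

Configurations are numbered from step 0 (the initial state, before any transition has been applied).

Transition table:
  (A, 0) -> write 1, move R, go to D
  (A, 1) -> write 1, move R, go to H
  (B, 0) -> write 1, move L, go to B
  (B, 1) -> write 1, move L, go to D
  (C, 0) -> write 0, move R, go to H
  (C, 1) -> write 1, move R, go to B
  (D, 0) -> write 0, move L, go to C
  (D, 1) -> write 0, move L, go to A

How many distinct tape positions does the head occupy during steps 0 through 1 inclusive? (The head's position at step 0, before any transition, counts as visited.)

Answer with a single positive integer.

Answer: 2

Derivation:
Step 1: in state A at pos 2, read 0 -> (A,0)->write 1,move R,goto D. Now: state=D, head=3, tape[-4..4]=011001100 (head:        ^)
Head positions at steps 0..1: starting at 2, distinct positions visited = {2, 3} -> 2 position(s)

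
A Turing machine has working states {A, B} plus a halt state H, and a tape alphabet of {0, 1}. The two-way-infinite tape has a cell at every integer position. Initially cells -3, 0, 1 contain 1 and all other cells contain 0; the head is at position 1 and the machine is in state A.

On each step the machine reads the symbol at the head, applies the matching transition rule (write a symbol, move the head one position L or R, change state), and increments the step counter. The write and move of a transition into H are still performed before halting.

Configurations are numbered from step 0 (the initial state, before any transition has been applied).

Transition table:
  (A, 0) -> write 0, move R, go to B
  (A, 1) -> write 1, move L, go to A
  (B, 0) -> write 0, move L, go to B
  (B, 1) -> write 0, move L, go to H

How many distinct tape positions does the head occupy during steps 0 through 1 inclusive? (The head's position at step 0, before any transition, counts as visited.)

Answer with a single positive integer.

Answer: 2

Derivation:
Step 1: in state A at pos 1, read 1 -> (A,1)->write 1,move L,goto A. Now: state=A, head=0, tape[-4..2]=0100110 (head:     ^)
Head positions at steps 0..1: starting at 1, distinct positions visited = {0, 1} -> 2 position(s)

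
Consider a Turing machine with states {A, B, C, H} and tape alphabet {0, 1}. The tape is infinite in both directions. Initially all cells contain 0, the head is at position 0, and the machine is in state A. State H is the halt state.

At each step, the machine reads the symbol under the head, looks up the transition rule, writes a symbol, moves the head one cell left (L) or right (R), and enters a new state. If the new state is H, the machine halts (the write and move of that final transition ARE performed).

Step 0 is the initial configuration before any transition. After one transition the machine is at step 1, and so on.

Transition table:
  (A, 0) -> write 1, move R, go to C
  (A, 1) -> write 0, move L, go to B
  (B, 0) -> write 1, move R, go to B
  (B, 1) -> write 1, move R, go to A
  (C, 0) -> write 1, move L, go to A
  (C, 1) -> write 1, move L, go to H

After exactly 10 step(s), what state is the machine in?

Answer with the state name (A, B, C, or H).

Answer: A

Derivation:
Step 1: in state A at pos 0, read 0 -> (A,0)->write 1,move R,goto C. Now: state=C, head=1, tape[-1..2]=0100 (head:   ^)
Step 2: in state C at pos 1, read 0 -> (C,0)->write 1,move L,goto A. Now: state=A, head=0, tape[-1..2]=0110 (head:  ^)
Step 3: in state A at pos 0, read 1 -> (A,1)->write 0,move L,goto B. Now: state=B, head=-1, tape[-2..2]=00010 (head:  ^)
Step 4: in state B at pos -1, read 0 -> (B,0)->write 1,move R,goto B. Now: state=B, head=0, tape[-2..2]=01010 (head:   ^)
Step 5: in state B at pos 0, read 0 -> (B,0)->write 1,move R,goto B. Now: state=B, head=1, tape[-2..2]=01110 (head:    ^)
Step 6: in state B at pos 1, read 1 -> (B,1)->write 1,move R,goto A. Now: state=A, head=2, tape[-2..3]=011100 (head:     ^)
Step 7: in state A at pos 2, read 0 -> (A,0)->write 1,move R,goto C. Now: state=C, head=3, tape[-2..4]=0111100 (head:      ^)
Step 8: in state C at pos 3, read 0 -> (C,0)->write 1,move L,goto A. Now: state=A, head=2, tape[-2..4]=0111110 (head:     ^)
Step 9: in state A at pos 2, read 1 -> (A,1)->write 0,move L,goto B. Now: state=B, head=1, tape[-2..4]=0111010 (head:    ^)
Step 10: in state B at pos 1, read 1 -> (B,1)->write 1,move R,goto A. Now: state=A, head=2, tape[-2..4]=0111010 (head:     ^)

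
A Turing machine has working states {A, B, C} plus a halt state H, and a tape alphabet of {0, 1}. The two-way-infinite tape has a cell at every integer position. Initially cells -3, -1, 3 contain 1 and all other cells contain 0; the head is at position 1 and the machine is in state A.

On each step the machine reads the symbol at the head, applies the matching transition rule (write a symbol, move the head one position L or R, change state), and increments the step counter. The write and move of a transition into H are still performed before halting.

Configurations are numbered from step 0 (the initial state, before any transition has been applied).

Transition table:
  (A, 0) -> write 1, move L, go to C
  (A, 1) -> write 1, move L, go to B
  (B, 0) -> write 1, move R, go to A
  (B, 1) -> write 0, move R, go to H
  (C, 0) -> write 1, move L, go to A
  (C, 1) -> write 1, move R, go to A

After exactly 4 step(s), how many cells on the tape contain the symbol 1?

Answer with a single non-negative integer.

Answer: 6

Derivation:
Step 1: in state A at pos 1, read 0 -> (A,0)->write 1,move L,goto C. Now: state=C, head=0, tape[-4..4]=010101010 (head:     ^)
Step 2: in state C at pos 0, read 0 -> (C,0)->write 1,move L,goto A. Now: state=A, head=-1, tape[-4..4]=010111010 (head:    ^)
Step 3: in state A at pos -1, read 1 -> (A,1)->write 1,move L,goto B. Now: state=B, head=-2, tape[-4..4]=010111010 (head:   ^)
Step 4: in state B at pos -2, read 0 -> (B,0)->write 1,move R,goto A. Now: state=A, head=-1, tape[-4..4]=011111010 (head:    ^)
Cells containing 1 after step 4: {-3, -2, -1, 0, 1, 3} -> 6 cell(s)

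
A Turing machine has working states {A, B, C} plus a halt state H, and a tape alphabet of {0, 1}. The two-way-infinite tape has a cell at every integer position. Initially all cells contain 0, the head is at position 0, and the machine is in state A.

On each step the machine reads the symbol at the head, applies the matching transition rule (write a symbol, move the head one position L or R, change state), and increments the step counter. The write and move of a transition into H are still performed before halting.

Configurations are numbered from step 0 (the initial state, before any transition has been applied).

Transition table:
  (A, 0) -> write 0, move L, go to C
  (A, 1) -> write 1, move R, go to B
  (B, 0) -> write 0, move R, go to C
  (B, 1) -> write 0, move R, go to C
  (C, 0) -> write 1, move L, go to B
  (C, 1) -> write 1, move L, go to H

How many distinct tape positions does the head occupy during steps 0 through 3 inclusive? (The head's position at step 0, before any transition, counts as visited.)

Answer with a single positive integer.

Step 1: in state A at pos 0, read 0 -> (A,0)->write 0,move L,goto C. Now: state=C, head=-1, tape[-2..1]=0000 (head:  ^)
Step 2: in state C at pos -1, read 0 -> (C,0)->write 1,move L,goto B. Now: state=B, head=-2, tape[-3..1]=00100 (head:  ^)
Step 3: in state B at pos -2, read 0 -> (B,0)->write 0,move R,goto C. Now: state=C, head=-1, tape[-3..1]=00100 (head:   ^)
Head positions at steps 0..3: starting at 0, distinct positions visited = {-2, -1, 0} -> 3 position(s)

Answer: 3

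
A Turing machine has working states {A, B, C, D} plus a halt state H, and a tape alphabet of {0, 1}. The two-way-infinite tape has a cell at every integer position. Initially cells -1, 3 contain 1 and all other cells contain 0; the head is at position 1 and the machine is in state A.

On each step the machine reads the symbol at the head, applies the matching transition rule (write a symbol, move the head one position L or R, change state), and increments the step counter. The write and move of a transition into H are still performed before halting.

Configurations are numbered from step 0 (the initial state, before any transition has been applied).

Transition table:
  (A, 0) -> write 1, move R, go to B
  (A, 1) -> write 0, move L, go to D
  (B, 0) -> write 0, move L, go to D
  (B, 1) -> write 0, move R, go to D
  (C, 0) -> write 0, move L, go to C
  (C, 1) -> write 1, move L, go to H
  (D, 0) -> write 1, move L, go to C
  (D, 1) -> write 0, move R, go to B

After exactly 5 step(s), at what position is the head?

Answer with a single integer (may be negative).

Answer: 0

Derivation:
Step 1: in state A at pos 1, read 0 -> (A,0)->write 1,move R,goto B. Now: state=B, head=2, tape[-2..4]=0101010 (head:     ^)
Step 2: in state B at pos 2, read 0 -> (B,0)->write 0,move L,goto D. Now: state=D, head=1, tape[-2..4]=0101010 (head:    ^)
Step 3: in state D at pos 1, read 1 -> (D,1)->write 0,move R,goto B. Now: state=B, head=2, tape[-2..4]=0100010 (head:     ^)
Step 4: in state B at pos 2, read 0 -> (B,0)->write 0,move L,goto D. Now: state=D, head=1, tape[-2..4]=0100010 (head:    ^)
Step 5: in state D at pos 1, read 0 -> (D,0)->write 1,move L,goto C. Now: state=C, head=0, tape[-2..4]=0101010 (head:   ^)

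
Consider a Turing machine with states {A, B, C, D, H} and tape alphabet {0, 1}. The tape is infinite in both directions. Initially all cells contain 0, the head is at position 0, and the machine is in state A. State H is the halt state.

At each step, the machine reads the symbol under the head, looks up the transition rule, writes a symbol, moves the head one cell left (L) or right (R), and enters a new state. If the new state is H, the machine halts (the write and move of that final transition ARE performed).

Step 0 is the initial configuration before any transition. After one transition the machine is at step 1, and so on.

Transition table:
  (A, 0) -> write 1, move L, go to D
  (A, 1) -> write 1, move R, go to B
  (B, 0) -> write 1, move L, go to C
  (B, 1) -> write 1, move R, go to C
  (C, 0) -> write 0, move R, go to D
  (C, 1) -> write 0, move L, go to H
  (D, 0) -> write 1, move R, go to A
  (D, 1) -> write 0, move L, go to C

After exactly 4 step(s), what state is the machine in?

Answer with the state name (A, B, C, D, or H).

Step 1: in state A at pos 0, read 0 -> (A,0)->write 1,move L,goto D. Now: state=D, head=-1, tape[-2..1]=0010 (head:  ^)
Step 2: in state D at pos -1, read 0 -> (D,0)->write 1,move R,goto A. Now: state=A, head=0, tape[-2..1]=0110 (head:   ^)
Step 3: in state A at pos 0, read 1 -> (A,1)->write 1,move R,goto B. Now: state=B, head=1, tape[-2..2]=01100 (head:    ^)
Step 4: in state B at pos 1, read 0 -> (B,0)->write 1,move L,goto C. Now: state=C, head=0, tape[-2..2]=01110 (head:   ^)

Answer: C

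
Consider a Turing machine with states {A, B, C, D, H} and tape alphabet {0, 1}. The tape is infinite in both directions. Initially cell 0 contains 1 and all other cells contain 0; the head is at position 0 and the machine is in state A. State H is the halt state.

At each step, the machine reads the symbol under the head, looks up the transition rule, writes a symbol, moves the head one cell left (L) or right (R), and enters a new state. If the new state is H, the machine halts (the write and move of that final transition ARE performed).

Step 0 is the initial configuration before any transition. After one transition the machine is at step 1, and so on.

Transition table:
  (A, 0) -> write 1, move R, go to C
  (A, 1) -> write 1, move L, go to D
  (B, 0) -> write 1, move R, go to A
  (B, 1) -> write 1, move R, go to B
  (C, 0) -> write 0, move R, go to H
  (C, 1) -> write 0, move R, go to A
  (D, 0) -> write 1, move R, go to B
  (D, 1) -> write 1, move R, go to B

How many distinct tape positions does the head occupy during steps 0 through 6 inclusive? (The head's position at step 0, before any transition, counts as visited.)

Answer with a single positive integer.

Answer: 6

Derivation:
Step 1: in state A at pos 0, read 1 -> (A,1)->write 1,move L,goto D. Now: state=D, head=-1, tape[-2..1]=0010 (head:  ^)
Step 2: in state D at pos -1, read 0 -> (D,0)->write 1,move R,goto B. Now: state=B, head=0, tape[-2..1]=0110 (head:   ^)
Step 3: in state B at pos 0, read 1 -> (B,1)->write 1,move R,goto B. Now: state=B, head=1, tape[-2..2]=01100 (head:    ^)
Step 4: in state B at pos 1, read 0 -> (B,0)->write 1,move R,goto A. Now: state=A, head=2, tape[-2..3]=011100 (head:     ^)
Step 5: in state A at pos 2, read 0 -> (A,0)->write 1,move R,goto C. Now: state=C, head=3, tape[-2..4]=0111100 (head:      ^)
Step 6: in state C at pos 3, read 0 -> (C,0)->write 0,move R,goto H. Now: state=H, head=4, tape[-2..5]=01111000 (head:       ^)
Head positions at steps 0..6: starting at 0, distinct positions visited = {-1, 0, 1, 2, 3, 4} -> 6 position(s)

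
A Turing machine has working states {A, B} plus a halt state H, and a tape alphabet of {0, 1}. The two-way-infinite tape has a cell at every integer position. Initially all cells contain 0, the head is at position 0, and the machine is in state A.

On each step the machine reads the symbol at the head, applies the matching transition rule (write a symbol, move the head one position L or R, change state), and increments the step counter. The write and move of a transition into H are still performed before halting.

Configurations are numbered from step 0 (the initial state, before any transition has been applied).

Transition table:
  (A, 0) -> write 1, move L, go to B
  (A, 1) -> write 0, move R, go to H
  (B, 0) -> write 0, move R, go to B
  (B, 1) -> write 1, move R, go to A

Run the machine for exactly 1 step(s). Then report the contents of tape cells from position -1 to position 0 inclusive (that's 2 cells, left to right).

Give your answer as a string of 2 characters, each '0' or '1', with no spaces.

Answer: 01

Derivation:
Step 1: in state A at pos 0, read 0 -> (A,0)->write 1,move L,goto B. Now: state=B, head=-1, tape[-2..1]=0010 (head:  ^)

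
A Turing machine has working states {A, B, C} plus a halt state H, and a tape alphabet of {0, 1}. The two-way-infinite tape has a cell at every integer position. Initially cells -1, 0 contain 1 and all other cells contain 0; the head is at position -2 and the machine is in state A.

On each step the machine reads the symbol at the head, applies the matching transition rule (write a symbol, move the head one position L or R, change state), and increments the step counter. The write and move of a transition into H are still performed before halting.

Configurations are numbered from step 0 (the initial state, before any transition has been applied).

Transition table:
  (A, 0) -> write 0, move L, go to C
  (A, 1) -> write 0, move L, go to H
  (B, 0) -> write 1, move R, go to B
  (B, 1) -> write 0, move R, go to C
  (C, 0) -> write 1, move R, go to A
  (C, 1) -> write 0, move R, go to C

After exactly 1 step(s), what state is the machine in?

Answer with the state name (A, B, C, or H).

Step 1: in state A at pos -2, read 0 -> (A,0)->write 0,move L,goto C. Now: state=C, head=-3, tape[-4..1]=000110 (head:  ^)

Answer: C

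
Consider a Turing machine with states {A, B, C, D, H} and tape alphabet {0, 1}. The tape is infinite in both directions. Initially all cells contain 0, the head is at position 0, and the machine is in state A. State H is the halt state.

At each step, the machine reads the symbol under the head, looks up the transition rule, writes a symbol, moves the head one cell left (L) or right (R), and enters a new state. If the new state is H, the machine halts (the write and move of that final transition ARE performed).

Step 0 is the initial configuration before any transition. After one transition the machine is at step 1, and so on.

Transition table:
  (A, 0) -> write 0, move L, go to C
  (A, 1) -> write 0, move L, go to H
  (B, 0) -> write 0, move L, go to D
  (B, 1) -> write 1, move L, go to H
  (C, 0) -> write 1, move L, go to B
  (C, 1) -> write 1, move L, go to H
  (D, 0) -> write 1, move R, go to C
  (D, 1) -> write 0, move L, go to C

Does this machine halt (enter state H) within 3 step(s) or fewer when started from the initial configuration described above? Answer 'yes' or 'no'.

Answer: no

Derivation:
Step 1: in state A at pos 0, read 0 -> (A,0)->write 0,move L,goto C. Now: state=C, head=-1, tape[-2..1]=0000 (head:  ^)
Step 2: in state C at pos -1, read 0 -> (C,0)->write 1,move L,goto B. Now: state=B, head=-2, tape[-3..1]=00100 (head:  ^)
Step 3: in state B at pos -2, read 0 -> (B,0)->write 0,move L,goto D. Now: state=D, head=-3, tape[-4..1]=000100 (head:  ^)
After 3 step(s): state = D (not H) -> not halted within 3 -> no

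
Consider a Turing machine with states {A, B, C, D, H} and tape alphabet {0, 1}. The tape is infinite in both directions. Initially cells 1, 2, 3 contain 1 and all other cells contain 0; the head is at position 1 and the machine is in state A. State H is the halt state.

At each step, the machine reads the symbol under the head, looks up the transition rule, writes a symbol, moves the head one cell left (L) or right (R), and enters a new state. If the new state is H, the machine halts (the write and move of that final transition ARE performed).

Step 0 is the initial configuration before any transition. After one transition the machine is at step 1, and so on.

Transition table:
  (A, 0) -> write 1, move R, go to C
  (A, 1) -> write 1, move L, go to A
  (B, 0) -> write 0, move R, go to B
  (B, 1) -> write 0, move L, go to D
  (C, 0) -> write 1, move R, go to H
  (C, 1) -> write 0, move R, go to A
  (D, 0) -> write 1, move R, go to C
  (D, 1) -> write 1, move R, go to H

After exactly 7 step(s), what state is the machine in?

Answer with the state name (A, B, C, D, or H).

Answer: A

Derivation:
Step 1: in state A at pos 1, read 1 -> (A,1)->write 1,move L,goto A. Now: state=A, head=0, tape[-1..4]=001110 (head:  ^)
Step 2: in state A at pos 0, read 0 -> (A,0)->write 1,move R,goto C. Now: state=C, head=1, tape[-1..4]=011110 (head:   ^)
Step 3: in state C at pos 1, read 1 -> (C,1)->write 0,move R,goto A. Now: state=A, head=2, tape[-1..4]=010110 (head:    ^)
Step 4: in state A at pos 2, read 1 -> (A,1)->write 1,move L,goto A. Now: state=A, head=1, tape[-1..4]=010110 (head:   ^)
Step 5: in state A at pos 1, read 0 -> (A,0)->write 1,move R,goto C. Now: state=C, head=2, tape[-1..4]=011110 (head:    ^)
Step 6: in state C at pos 2, read 1 -> (C,1)->write 0,move R,goto A. Now: state=A, head=3, tape[-1..4]=011010 (head:     ^)
Step 7: in state A at pos 3, read 1 -> (A,1)->write 1,move L,goto A. Now: state=A, head=2, tape[-1..4]=011010 (head:    ^)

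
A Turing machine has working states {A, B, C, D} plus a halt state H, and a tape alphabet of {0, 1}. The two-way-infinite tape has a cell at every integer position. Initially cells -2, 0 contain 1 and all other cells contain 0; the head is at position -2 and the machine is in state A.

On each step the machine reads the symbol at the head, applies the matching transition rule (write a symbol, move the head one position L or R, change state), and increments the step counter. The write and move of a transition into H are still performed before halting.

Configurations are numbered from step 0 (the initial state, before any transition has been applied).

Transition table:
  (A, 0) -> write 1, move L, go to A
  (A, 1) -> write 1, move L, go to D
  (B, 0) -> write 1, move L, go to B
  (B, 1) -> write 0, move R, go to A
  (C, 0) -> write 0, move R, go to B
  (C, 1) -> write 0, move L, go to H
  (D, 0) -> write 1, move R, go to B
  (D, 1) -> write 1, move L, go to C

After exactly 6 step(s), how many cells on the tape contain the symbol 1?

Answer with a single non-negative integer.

Step 1: in state A at pos -2, read 1 -> (A,1)->write 1,move L,goto D. Now: state=D, head=-3, tape[-4..1]=001010 (head:  ^)
Step 2: in state D at pos -3, read 0 -> (D,0)->write 1,move R,goto B. Now: state=B, head=-2, tape[-4..1]=011010 (head:   ^)
Step 3: in state B at pos -2, read 1 -> (B,1)->write 0,move R,goto A. Now: state=A, head=-1, tape[-4..1]=010010 (head:    ^)
Step 4: in state A at pos -1, read 0 -> (A,0)->write 1,move L,goto A. Now: state=A, head=-2, tape[-4..1]=010110 (head:   ^)
Step 5: in state A at pos -2, read 0 -> (A,0)->write 1,move L,goto A. Now: state=A, head=-3, tape[-4..1]=011110 (head:  ^)
Step 6: in state A at pos -3, read 1 -> (A,1)->write 1,move L,goto D. Now: state=D, head=-4, tape[-5..1]=0011110 (head:  ^)
Cells containing 1 after step 6: {-3, -2, -1, 0} -> 4 cell(s)

Answer: 4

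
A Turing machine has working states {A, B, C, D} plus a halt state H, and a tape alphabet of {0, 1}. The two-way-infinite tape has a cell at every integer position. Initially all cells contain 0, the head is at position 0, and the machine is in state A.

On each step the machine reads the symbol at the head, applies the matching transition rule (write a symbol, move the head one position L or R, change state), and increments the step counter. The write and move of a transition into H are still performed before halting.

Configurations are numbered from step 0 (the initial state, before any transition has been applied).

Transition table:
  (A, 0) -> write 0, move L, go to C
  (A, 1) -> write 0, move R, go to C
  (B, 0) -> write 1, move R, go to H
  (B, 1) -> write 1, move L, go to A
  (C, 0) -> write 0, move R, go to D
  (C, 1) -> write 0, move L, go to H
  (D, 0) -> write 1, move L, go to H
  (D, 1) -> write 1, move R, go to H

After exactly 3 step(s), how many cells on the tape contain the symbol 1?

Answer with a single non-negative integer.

Step 1: in state A at pos 0, read 0 -> (A,0)->write 0,move L,goto C. Now: state=C, head=-1, tape[-2..1]=0000 (head:  ^)
Step 2: in state C at pos -1, read 0 -> (C,0)->write 0,move R,goto D. Now: state=D, head=0, tape[-2..1]=0000 (head:   ^)
Step 3: in state D at pos 0, read 0 -> (D,0)->write 1,move L,goto H. Now: state=H, head=-1, tape[-2..1]=0010 (head:  ^)
Cells containing 1 after step 3: {0} -> 1 cell(s)

Answer: 1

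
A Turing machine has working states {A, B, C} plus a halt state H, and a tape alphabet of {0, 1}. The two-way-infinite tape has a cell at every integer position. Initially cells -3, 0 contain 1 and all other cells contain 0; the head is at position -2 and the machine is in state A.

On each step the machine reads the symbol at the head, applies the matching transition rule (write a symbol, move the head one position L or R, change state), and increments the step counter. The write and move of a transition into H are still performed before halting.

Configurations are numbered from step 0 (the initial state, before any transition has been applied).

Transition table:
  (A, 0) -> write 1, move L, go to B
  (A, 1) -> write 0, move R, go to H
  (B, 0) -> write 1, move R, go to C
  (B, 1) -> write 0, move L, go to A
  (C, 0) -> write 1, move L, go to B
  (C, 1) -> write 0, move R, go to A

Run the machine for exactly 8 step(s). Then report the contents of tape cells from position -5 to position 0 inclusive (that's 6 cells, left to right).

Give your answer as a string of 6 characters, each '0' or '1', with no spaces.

Step 1: in state A at pos -2, read 0 -> (A,0)->write 1,move L,goto B. Now: state=B, head=-3, tape[-4..1]=011010 (head:  ^)
Step 2: in state B at pos -3, read 1 -> (B,1)->write 0,move L,goto A. Now: state=A, head=-4, tape[-5..1]=0001010 (head:  ^)
Step 3: in state A at pos -4, read 0 -> (A,0)->write 1,move L,goto B. Now: state=B, head=-5, tape[-6..1]=00101010 (head:  ^)
Step 4: in state B at pos -5, read 0 -> (B,0)->write 1,move R,goto C. Now: state=C, head=-4, tape[-6..1]=01101010 (head:   ^)
Step 5: in state C at pos -4, read 1 -> (C,1)->write 0,move R,goto A. Now: state=A, head=-3, tape[-6..1]=01001010 (head:    ^)
Step 6: in state A at pos -3, read 0 -> (A,0)->write 1,move L,goto B. Now: state=B, head=-4, tape[-6..1]=01011010 (head:   ^)
Step 7: in state B at pos -4, read 0 -> (B,0)->write 1,move R,goto C. Now: state=C, head=-3, tape[-6..1]=01111010 (head:    ^)
Step 8: in state C at pos -3, read 1 -> (C,1)->write 0,move R,goto A. Now: state=A, head=-2, tape[-6..1]=01101010 (head:     ^)

Answer: 110101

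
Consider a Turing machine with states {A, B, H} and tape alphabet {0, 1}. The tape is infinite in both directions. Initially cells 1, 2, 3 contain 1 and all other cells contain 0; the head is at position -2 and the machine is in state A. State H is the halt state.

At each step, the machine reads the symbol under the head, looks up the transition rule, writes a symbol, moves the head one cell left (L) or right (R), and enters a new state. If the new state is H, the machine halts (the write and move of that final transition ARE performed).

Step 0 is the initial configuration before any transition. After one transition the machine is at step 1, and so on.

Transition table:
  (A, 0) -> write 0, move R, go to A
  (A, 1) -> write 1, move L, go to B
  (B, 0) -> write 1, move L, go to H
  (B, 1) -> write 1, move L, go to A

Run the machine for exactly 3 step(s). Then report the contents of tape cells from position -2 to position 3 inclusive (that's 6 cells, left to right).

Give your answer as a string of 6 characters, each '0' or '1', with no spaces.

Step 1: in state A at pos -2, read 0 -> (A,0)->write 0,move R,goto A. Now: state=A, head=-1, tape[-3..4]=00001110 (head:   ^)
Step 2: in state A at pos -1, read 0 -> (A,0)->write 0,move R,goto A. Now: state=A, head=0, tape[-3..4]=00001110 (head:    ^)
Step 3: in state A at pos 0, read 0 -> (A,0)->write 0,move R,goto A. Now: state=A, head=1, tape[-3..4]=00001110 (head:     ^)

Answer: 000111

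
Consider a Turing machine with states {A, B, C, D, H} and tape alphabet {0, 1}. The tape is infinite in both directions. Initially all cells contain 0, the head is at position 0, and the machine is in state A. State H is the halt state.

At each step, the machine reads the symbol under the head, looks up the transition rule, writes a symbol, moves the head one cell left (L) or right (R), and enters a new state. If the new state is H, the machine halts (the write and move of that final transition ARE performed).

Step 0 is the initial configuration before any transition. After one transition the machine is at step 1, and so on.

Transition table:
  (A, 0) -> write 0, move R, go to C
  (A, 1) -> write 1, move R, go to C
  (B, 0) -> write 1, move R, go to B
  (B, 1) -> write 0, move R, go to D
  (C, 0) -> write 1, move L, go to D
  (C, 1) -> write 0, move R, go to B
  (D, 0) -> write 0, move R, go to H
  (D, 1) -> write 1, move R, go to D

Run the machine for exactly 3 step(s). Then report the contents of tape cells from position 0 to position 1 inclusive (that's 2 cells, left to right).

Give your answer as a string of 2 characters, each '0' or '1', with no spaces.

Step 1: in state A at pos 0, read 0 -> (A,0)->write 0,move R,goto C. Now: state=C, head=1, tape[-1..2]=0000 (head:   ^)
Step 2: in state C at pos 1, read 0 -> (C,0)->write 1,move L,goto D. Now: state=D, head=0, tape[-1..2]=0010 (head:  ^)
Step 3: in state D at pos 0, read 0 -> (D,0)->write 0,move R,goto H. Now: state=H, head=1, tape[-1..2]=0010 (head:   ^)

Answer: 01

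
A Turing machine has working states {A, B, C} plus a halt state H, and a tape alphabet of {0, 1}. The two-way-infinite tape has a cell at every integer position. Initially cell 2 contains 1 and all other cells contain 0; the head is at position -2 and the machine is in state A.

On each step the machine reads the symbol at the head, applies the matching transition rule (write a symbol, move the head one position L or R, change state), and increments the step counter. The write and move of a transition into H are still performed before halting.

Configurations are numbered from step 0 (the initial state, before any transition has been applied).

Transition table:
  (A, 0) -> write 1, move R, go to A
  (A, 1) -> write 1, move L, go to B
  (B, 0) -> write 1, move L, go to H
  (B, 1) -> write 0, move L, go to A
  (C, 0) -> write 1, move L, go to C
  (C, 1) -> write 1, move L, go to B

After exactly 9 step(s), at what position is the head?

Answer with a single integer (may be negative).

Step 1: in state A at pos -2, read 0 -> (A,0)->write 1,move R,goto A. Now: state=A, head=-1, tape[-3..3]=0100010 (head:   ^)
Step 2: in state A at pos -1, read 0 -> (A,0)->write 1,move R,goto A. Now: state=A, head=0, tape[-3..3]=0110010 (head:    ^)
Step 3: in state A at pos 0, read 0 -> (A,0)->write 1,move R,goto A. Now: state=A, head=1, tape[-3..3]=0111010 (head:     ^)
Step 4: in state A at pos 1, read 0 -> (A,0)->write 1,move R,goto A. Now: state=A, head=2, tape[-3..3]=0111110 (head:      ^)
Step 5: in state A at pos 2, read 1 -> (A,1)->write 1,move L,goto B. Now: state=B, head=1, tape[-3..3]=0111110 (head:     ^)
Step 6: in state B at pos 1, read 1 -> (B,1)->write 0,move L,goto A. Now: state=A, head=0, tape[-3..3]=0111010 (head:    ^)
Step 7: in state A at pos 0, read 1 -> (A,1)->write 1,move L,goto B. Now: state=B, head=-1, tape[-3..3]=0111010 (head:   ^)
Step 8: in state B at pos -1, read 1 -> (B,1)->write 0,move L,goto A. Now: state=A, head=-2, tape[-3..3]=0101010 (head:  ^)
Step 9: in state A at pos -2, read 1 -> (A,1)->write 1,move L,goto B. Now: state=B, head=-3, tape[-4..3]=00101010 (head:  ^)

Answer: -3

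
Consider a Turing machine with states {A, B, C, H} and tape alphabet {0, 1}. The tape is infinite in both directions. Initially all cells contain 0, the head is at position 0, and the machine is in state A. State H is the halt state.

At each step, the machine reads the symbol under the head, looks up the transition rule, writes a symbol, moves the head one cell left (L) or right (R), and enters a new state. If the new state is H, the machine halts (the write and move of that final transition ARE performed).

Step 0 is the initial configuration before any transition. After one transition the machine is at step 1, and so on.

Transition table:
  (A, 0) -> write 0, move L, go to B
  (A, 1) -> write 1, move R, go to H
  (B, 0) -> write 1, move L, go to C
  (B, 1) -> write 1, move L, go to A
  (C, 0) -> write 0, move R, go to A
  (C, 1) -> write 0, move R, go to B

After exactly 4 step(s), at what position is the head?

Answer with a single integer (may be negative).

Answer: 0

Derivation:
Step 1: in state A at pos 0, read 0 -> (A,0)->write 0,move L,goto B. Now: state=B, head=-1, tape[-2..1]=0000 (head:  ^)
Step 2: in state B at pos -1, read 0 -> (B,0)->write 1,move L,goto C. Now: state=C, head=-2, tape[-3..1]=00100 (head:  ^)
Step 3: in state C at pos -2, read 0 -> (C,0)->write 0,move R,goto A. Now: state=A, head=-1, tape[-3..1]=00100 (head:   ^)
Step 4: in state A at pos -1, read 1 -> (A,1)->write 1,move R,goto H. Now: state=H, head=0, tape[-3..1]=00100 (head:    ^)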